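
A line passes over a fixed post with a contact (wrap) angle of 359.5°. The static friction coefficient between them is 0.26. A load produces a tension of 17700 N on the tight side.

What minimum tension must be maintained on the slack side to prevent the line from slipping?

Capstan equation at impending slip: T_tight/T_slack = e^{μβ}.
β = 359.5° = 6.274 rad; e^{μβ} = e^{0.26×6.274} = 5.111.
T_slack = T_tight / e^{μβ} = 17700 / 5.111 = 3460 N.

T_min ≈ 3460 N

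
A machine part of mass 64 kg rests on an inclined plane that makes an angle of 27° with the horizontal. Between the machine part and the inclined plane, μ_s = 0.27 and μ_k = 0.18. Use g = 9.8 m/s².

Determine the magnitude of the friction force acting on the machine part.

The normal reaction is N = m g cos θ = 558.8 N.
Along the slope the weight component is m g sin θ = 284.7 N; friction must supply exactly this, acting up-slope.
Static friction can supply at most μ_s N = 150.9 N.
Since |284.7| > 150.9 N, static friction cannot hold it; the machine part slides down the incline and kinetic friction applies: f = μ_k N = 0.18 × 558.8 = 101 N.

f ≈ 101 N (up the incline)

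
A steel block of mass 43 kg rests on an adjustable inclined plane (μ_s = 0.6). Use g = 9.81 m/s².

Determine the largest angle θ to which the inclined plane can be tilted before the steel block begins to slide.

At the slip threshold, m g sin θ = μ_s · m g cos θ, so tan θ = μ_s.
θ_max = arctan(0.6) = 31°.

θ_max ≈ 31°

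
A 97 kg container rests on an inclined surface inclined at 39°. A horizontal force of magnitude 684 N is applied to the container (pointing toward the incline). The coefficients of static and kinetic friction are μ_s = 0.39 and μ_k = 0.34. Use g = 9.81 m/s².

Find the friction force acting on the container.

The horizontal push has a component P sin θ into the surface, so N = m g cos θ + P sin θ = 739.5 + 430.5 = 1170 N.
Along the incline, the net driving force (taking up-slope positive) is P cos θ − m g sin θ = 531.6 − 598.8 = -67.27 N, so equilibrium requires friction f = 67.27 N (up-slope).
The limit of static friction is μ_s N = 456.3 N.
Since 67.27 N is within the 456.3 N limit, the container stays put and friction is exactly 67.3 N.

f ≈ 67.3 N (up the incline)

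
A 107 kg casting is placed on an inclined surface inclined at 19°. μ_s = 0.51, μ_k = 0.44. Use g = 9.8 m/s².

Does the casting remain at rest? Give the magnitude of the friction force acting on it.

N = m g cos θ = 991 N.
Down-slope weight component: m g sin θ = 341 N.
μ_s N = 506 N.
341 ≤ 506 N, so it stays put; friction = 341 N.

f ≈ 341 N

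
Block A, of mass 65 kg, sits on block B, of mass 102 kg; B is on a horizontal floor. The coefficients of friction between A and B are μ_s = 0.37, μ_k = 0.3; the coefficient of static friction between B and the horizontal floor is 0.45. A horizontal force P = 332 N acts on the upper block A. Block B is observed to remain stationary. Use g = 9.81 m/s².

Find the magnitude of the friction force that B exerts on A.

f ≈ 191 N

Between the blocks, N₁ = m_A g = 637.6 N.
So the A–B interface can sustain at most μ_s N₁ = 235.9 N of static friction.
Since P = 332 N > 235.9 N, A slides on B; the A–B friction is kinetic: f₁ = μ_k N₁ = 0.3×637.6 = 191 N.
B experiences an equal 191 N forward from A (third law). B is in equilibrium, so the floor supplies f₂ = 191 N of static friction (limit μ_s(m_A+m_B)g = 737.2 N, not exceeded).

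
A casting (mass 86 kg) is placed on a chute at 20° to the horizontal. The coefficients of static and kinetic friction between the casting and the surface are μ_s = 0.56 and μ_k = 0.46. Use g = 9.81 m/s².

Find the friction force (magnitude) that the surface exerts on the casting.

The normal reaction is N = m g cos θ = 792.8 N.
For equilibrium along the incline, friction must balance the weight component: f = m g sin θ = 288.5 N up the slope.
The static-friction ceiling is μ_s N = 0.56 × 792.8 = 444 N.
Since |288.5| ≤ 444 N, static friction is sufficient; f equals the required value, not μ_s N.

f ≈ 289 N (up the incline)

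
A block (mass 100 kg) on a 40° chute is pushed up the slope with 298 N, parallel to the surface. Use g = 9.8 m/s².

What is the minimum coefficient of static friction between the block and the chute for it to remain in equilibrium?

μ_s,min ≈ 0.442

N = m g cos θ = 750.7 N.
Friction must make up the shortfall along the incline: f = m g sin θ − P = 629.9 − 298 = 331.9 N.
At the threshold f = μ_s N, so μ_s,min = 331.9/750.7 = 0.442.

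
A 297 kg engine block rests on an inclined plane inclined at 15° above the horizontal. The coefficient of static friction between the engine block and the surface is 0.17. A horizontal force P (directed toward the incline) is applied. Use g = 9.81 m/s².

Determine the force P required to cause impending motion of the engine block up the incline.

At impending motion up the slope, friction acts down-slope at its limit: f = μ_s N.
Perpendicular to the incline: N = m g cos θ + P sin θ.
Along the incline: P cos θ = m g sin θ + μ_s N = m g sin θ + μ_s (m g cos θ + P sin θ).
Solving, P (cos θ − μ_s sin θ) = m g (sin θ + μ_s cos θ), so P = 297×9.81×(sin 15° + 0.17 cos 15°)/(cos 15° − 0.17 sin 15°) = 2910×0.423/0.9219 = 1340 N.

P ≈ 1340 N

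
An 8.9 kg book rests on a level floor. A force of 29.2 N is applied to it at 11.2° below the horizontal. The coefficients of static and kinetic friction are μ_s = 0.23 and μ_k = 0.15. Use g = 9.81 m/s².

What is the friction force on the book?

Vertical equilibrium gives N = m g + P sin α = 92.98 N.
Horizontally, friction must balance P cos α = 28.64 N.
μ_s N = 0.23 × 92.98 = 21.39 N.
28.64 > 21.39 N → the book slides; f = μ_k N = 0.15×92.98 = 13.9 N.

f ≈ 13.9 N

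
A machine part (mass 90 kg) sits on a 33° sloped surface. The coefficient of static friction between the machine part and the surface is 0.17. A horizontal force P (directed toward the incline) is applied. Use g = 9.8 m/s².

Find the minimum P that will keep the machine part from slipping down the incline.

P_min ≈ 381 N

The machine part tends to slide down (tan θ > μ_s), so at the point of impending slip friction acts up-slope at its limit: f = μ_s N.
Perpendicular to the incline: N = m g cos θ + P sin θ.
Along the incline: P cos θ + μ_s N = m g sin θ, i.e. P cos θ + μ_s (m g cos θ + P sin θ) = m g sin θ.
Solving, P (cos θ + μ_s sin θ) = m g (sin θ − μ_s cos θ), so P = 882×0.4021/0.9313 = 381 N.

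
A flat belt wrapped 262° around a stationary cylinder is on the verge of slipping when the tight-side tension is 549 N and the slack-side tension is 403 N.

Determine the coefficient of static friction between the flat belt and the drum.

μ ≈ 0.0676

T₂/T₁ = e^{μβ} → μ = ln(T₂/T₁)/β.
β = 262° = 4.573 rad.
μ = ln(549/403)/4.573 = ln(1.362)/4.573 = 0.0676.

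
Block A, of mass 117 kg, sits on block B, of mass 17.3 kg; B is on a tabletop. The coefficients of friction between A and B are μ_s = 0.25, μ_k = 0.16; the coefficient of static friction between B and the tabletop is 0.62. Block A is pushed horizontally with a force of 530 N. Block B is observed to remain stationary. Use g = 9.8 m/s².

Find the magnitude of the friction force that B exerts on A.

f ≈ 183 N

Between the blocks, N₁ = m_A g = 1147 N.
So the A–B interface can sustain at most μ_s N₁ = 286.7 N of static friction.
Since P = 530 N > 286.7 N, A slides on B; the A–B friction is kinetic: f₁ = μ_k N₁ = 0.16×1147 = 183 N.
B experiences an equal 183 N forward from A (third law). B is in equilibrium, so the floor supplies f₂ = 183 N of static friction (limit μ_s(m_A+m_B)g = 816 N, not exceeded).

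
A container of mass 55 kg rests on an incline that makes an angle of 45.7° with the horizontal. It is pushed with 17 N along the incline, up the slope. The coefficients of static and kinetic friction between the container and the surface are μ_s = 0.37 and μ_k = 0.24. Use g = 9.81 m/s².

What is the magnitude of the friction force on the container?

Perpendicular to the surface, N = m g cos θ = 55·9.81·cos 45.7° = 376.8 N.
For equilibrium along the incline the friction force must supply f = m g sin θ − P = 386.2 − 17 = 369.2 N (positive meaning up-slope).
Maximum static friction available: μ_s N = 0.37 × 376.8 = 139.4 N.
Since |369.2| > 139.4 N, static friction cannot hold it; the container slides down the incline and kinetic friction applies: f = μ_k N = 0.24 × 376.8 = 90.4 N.

f ≈ 90.4 N (up the incline)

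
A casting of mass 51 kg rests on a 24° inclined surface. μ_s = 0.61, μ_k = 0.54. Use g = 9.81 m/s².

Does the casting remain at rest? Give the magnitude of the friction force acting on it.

N = m g cos θ = 457 N.
Down-slope weight component: m g sin θ = 203 N.
μ_s N = 279 N.
203 ≤ 279 N, so it stays put; friction = 203 N.

f ≈ 203 N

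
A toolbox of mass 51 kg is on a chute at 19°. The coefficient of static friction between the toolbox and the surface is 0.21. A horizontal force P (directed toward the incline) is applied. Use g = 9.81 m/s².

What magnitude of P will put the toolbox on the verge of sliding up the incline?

At impending motion up the slope, friction acts down-slope at its limit: f = μ_s N.
Perpendicular to the incline: N = m g cos θ + P sin θ.
Along the incline: P cos θ = m g sin θ + μ_s N = m g sin θ + μ_s (m g cos θ + P sin θ).
Solving, P (cos θ − μ_s sin θ) = m g (sin θ + μ_s cos θ), so P = 51×9.81×(sin 19° + 0.21 cos 19°)/(cos 19° − 0.21 sin 19°) = 500×0.5241/0.8771 = 299 N.

P ≈ 299 N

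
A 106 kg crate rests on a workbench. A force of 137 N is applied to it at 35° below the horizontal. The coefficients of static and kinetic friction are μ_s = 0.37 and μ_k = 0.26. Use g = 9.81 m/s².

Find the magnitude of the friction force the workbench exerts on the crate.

The vertical component of P adds to the normal force: N = m g + P sin α = 1040 + 78.58 = 1118 N.
For equilibrium, f = P cos α = 137×cos 35° = 112.2 N.
μ_s N = 0.37 × 1118 = 413.8 N.
Since 112.2 N does not exceed the limit, the crate stays at rest and f = 112 N.

f ≈ 112 N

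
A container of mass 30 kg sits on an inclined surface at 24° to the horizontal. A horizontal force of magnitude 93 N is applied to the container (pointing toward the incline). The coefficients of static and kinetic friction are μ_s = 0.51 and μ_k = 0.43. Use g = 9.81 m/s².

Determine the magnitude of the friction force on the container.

The horizontal push has a component P sin θ into the surface, so N = m g cos θ + P sin θ = 268.9 + 37.83 = 306.7 N.
Parallel to the incline: P cos θ − m g sin θ = 84.96 − 119.7 = -34.74 N; the friction needed to balance this is 34.74 N acting up the slope.
Maximum static friction: μ_s N = 0.51 × 306.7 = 156.4 N.
Since 34.74 N is within the 156.4 N limit, the container stays put and friction is exactly 34.7 N.

f ≈ 34.7 N (up the incline)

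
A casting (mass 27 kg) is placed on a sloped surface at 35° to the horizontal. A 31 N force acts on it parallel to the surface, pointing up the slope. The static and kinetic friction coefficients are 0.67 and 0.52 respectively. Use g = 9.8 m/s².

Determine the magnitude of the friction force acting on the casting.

Normal force: N = m g cos θ = 27 × 9.8 × cos 35° = 216.7 N.
Parallel to the incline, ΣF = 0 gives f = m g sin θ − P = 151.8 − 31 = 120.8 N (up-slope positive).
Static friction can supply at most μ_s N = 145.2 N.
Since |120.8| ≤ 145.2 N, static friction is sufficient; f equals the required value, not μ_s N.

f ≈ 121 N (up the incline)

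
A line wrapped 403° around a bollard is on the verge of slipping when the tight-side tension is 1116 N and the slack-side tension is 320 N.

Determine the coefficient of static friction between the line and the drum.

μ ≈ 0.178

T₂/T₁ = e^{μβ} → μ = ln(T₂/T₁)/β.
β = 403° = 7.034 rad.
μ = ln(1116/320)/7.034 = ln(3.487)/7.034 = 0.178.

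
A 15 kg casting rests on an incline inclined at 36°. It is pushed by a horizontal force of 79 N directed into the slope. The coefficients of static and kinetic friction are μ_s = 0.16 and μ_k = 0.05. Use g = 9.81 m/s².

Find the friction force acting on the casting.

f ≈ 22.6 N (up the incline)

The horizontal push has a component P sin θ into the surface, so N = m g cos θ + P sin θ = 119 + 46.44 = 165.5 N.
Along the incline, the net driving force (taking up-slope positive) is P cos θ − m g sin θ = 63.91 − 86.49 = -22.58 N, so equilibrium requires friction f = 22.58 N (up-slope).
Maximum static friction: μ_s N = 0.16 × 165.5 = 26.48 N.
|f_req| = 22.58 ≤ 26.48 N → the casting is in equilibrium; friction equals the required value.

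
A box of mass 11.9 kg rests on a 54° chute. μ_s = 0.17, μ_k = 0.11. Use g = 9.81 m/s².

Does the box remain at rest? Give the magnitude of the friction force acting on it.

f ≈ 7.55 N

N = m g cos θ = 68.6 N.
Down-slope weight component: m g sin θ = 94.4 N.
μ_s N = 11.7 N.
94.4 > 11.7 N, so it slides; kinetic friction f = μ_k N = 0.11×68.6 = 7.55 N.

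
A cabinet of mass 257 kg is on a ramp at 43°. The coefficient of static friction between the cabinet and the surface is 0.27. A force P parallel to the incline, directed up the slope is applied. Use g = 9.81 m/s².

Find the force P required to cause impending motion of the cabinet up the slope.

P ≈ 2220 N

At impending motion up the slope, friction acts down-slope at its limit: f = μ_s N.
P is parallel to the surface, so N = m g cos θ = 1840 N.
Along the incline: P = m g sin θ + μ_s N = 1720 + 0.27×1840 = 2220 N.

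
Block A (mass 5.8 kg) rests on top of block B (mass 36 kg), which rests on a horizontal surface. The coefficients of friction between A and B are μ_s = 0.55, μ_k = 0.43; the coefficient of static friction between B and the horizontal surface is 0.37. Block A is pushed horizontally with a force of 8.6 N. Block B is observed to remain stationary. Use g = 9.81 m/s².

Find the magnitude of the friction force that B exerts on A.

Between the blocks, N₁ = m_A g = 56.9 N.
Maximum static friction on A from B: μ_s N₁ = 0.55×56.9 = 31.29 N.
P = 8.6 N is within that limit, so A and B move together (both at rest); the A–B friction is simply f₁ = P = 8.6 N.
By Newton's third law B feels 8.6 N forward from A. With B stationary, the floor's static friction on B balances it: f₂ = 8.6 N (well within μ_s(m_A+m_B)g = 151.7 N).

f ≈ 8.6 N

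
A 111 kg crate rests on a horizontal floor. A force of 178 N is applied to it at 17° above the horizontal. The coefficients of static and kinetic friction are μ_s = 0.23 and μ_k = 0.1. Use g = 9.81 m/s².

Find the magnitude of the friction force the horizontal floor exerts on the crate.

f ≈ 170 N

N = m g − P sin α = 1089 − 178×sin 17° = 1037 N.
Horizontally, friction must balance P cos α = 170.2 N.
μ_s N = 0.23 × 1037 = 238.5 N.
Since 170.2 N does not exceed the limit, the crate stays at rest and f = 170 N.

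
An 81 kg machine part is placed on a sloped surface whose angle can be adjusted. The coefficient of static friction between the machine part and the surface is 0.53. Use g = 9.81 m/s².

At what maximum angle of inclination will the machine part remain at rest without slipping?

At the slip threshold, m g sin θ = μ_s · m g cos θ, so tan θ = μ_s.
θ_max = arctan(0.53) = 27.9°.

θ_max ≈ 27.9°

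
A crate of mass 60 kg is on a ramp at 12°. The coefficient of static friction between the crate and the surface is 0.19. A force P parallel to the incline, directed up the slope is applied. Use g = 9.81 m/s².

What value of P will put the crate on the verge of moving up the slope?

At impending motion up the slope, friction acts down-slope at its limit: f = μ_s N.
P is parallel to the surface, so N = m g cos θ = 576 N.
Along the incline: P = m g sin θ + μ_s N = 122 + 0.19×576 = 232 N.

P ≈ 232 N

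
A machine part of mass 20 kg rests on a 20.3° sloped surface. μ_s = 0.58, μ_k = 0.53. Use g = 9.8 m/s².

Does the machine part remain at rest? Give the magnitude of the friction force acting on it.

N = m g cos θ = 184 N.
Down-slope weight component: m g sin θ = 68 N.
μ_s N = 107 N.
68 ≤ 107 N, so it stays put; friction = 68 N.

f ≈ 68 N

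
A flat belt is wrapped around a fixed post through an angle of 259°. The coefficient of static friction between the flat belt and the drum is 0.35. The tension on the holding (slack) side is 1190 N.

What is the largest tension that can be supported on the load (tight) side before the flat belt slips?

T_max ≈ 5790 N

At impending slip the capstan equation gives T₂/T₁ = e^{μβ} with β in radians.
β = 259° × π/180 = 4.52 rad.
e^{μβ} = e^{0.35×4.52} = 4.865.
T₂ = T₁ · e^{μβ} = 1190 × 4.865 = 5790 N.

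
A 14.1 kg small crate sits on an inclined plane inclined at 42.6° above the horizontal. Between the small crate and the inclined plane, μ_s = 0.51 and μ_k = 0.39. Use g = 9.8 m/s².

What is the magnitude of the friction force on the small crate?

f ≈ 39.7 N (up the incline)

Normal force: N = m g cos θ = 14.1 × 9.8 × cos 42.6° = 101.7 N.
Along the slope the weight component is m g sin θ = 93.53 N; friction must supply exactly this, acting up-slope.
Maximum static friction available: μ_s N = 0.51 × 101.7 = 51.87 N.
Since |93.53| > 51.87 N, static friction cannot hold it; the small crate slides down the incline and kinetic friction applies: f = μ_k N = 0.39 × 101.7 = 39.7 N.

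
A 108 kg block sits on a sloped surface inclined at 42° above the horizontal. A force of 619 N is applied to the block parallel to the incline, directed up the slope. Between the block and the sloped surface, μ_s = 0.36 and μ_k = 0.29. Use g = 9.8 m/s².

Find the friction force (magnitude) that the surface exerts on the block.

Perpendicular to the surface, N = m g cos θ = 108·9.8·cos 42° = 786.5 N.
The friction needed for equilibrium is m g sin θ − P = 708.2 − 619 = 89.21 N, measured positive up-slope.
Maximum static friction available: μ_s N = 0.36 × 786.5 = 283.2 N.
Since |89.21| ≤ 283.2 N, the block remains in static equilibrium and friction takes exactly the required value.

f ≈ 89.2 N (up the incline)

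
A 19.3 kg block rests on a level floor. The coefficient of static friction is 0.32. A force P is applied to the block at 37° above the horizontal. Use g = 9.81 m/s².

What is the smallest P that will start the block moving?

N = m g − P sin α (the pull lifts the block).
At impending slip, P cos α = μ_s N = μ_s (m g − P sin α).
Solving: P (cos α + μ_s sin α) = μ_s m g → P = 0.32×189/(cos 37° + 0.32 sin 37°) = 60.6/0.9912 = 61.1 N.

P ≈ 61.1 N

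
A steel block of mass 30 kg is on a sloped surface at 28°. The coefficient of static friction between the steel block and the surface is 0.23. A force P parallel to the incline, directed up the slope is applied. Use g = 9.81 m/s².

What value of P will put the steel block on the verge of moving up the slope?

At impending motion up the slope, friction acts down-slope at its limit: f = μ_s N.
P is parallel to the surface, so N = m g cos θ = 260 N.
Along the incline: P = m g sin θ + μ_s N = 138 + 0.23×260 = 198 N.

P ≈ 198 N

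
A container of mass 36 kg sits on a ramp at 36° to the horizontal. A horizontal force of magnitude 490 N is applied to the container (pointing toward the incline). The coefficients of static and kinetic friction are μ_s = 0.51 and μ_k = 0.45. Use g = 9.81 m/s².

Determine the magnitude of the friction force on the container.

f ≈ 189 N (down the incline)

Resolve perpendicular to the incline: N = m g cos θ + P sin θ = 36×9.81×cos 36° + 490×sin 36° = 573.7 N.
Parallel to the incline: P cos θ − m g sin θ = 396.4 − 207.6 = 188.8 N; the friction needed to balance this is 188.8 N acting down the slope.
Maximum static friction: μ_s N = 0.51 × 573.7 = 292.6 N.
|f_req| = 188.8 ≤ 292.6 N → the container is in equilibrium; friction equals the required value.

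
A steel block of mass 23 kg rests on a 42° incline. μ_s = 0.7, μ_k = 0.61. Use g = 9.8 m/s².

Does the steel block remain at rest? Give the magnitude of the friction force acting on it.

N = m g cos θ = 168 N.
Down-slope weight component: m g sin θ = 151 N.
μ_s N = 117 N.
151 > 117 N, so it slides; kinetic friction f = μ_k N = 0.61×168 = 102 N.

f ≈ 102 N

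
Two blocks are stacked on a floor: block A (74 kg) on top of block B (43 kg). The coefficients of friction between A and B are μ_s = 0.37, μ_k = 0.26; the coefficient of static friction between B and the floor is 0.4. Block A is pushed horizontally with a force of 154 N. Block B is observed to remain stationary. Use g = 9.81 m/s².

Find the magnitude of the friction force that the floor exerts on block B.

Between the blocks, N₁ = m_A g = 725.9 N.
Maximum static friction on A from B: μ_s N₁ = 0.37×725.9 = 268.6 N.
Since P = 154 N ≤ 268.6 N, A does not slip on B; friction on A equals P = 154 N.
B experiences an equal 154 N forward from A (third law). B is in equilibrium, so the floor supplies f₂ = 154 N of static friction (limit μ_s(m_A+m_B)g = 459.1 N, not exceeded).

f ≈ 154 N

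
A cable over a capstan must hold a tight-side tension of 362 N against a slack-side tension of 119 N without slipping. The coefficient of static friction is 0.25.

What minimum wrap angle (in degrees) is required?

β_min ≈ 255°

T₂/T₁ = e^{μβ} → β = ln(T₂/T₁)/μ.
β = ln(362/119)/0.25 = 1.113/0.25 = 4.45 rad.
In degrees: β = 4.45 × 180/π = 255°.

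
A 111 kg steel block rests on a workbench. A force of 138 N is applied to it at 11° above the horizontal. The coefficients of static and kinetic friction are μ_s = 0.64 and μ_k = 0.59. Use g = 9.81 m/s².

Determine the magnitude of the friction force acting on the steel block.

f ≈ 135 N

Vertical equilibrium gives N = m g − P sin α = 1063 N.
The horizontal driving force is P cos α = 135.5 N, so equilibrium needs friction f = 135.5 N.
μ_s N = 0.64 × 1063 = 680.1 N.
135.5 ≤ 680.1 N → static; friction equals the required 135 N.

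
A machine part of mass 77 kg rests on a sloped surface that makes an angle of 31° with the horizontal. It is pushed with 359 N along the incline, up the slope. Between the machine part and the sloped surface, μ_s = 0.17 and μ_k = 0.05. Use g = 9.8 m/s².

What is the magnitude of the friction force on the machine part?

Normal force: N = m g cos θ = 77 × 9.8 × cos 31° = 646.8 N.
The friction needed for equilibrium is m g sin θ − P = 388.6 − 359 = 29.65 N, measured positive up-slope.
Static friction can supply at most μ_s N = 110 N.
Since |29.65| ≤ 110 N, the machine part remains in static equilibrium and friction takes exactly the required value.

f ≈ 29.6 N (up the incline)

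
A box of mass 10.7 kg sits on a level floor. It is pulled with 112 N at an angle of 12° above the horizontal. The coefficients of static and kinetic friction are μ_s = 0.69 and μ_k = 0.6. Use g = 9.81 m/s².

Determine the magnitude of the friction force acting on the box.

f ≈ 49 N

N = m g − P sin α = 105 − 112×sin 12° = 81.68 N.
Horizontally, friction must balance P cos α = 109.6 N.
The static-friction limit is μ_s N = 56.36 N.
109.6 > 56.36 N → the box slides; f = μ_k N = 0.6×81.68 = 49 N.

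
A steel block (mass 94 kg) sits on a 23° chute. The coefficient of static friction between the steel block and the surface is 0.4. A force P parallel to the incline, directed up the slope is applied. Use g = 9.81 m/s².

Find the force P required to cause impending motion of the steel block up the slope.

At impending motion up the slope, friction acts down-slope at its limit: f = μ_s N.
P is parallel to the surface, so N = m g cos θ = 849 N.
Along the incline: P = m g sin θ + μ_s N = 360 + 0.4×849 = 700 N.

P ≈ 700 N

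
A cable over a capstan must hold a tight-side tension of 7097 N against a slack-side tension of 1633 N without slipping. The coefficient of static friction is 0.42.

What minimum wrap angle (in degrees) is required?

β_min ≈ 200°

T₂/T₁ = e^{μβ} → β = ln(T₂/T₁)/μ.
β = ln(7097/1633)/0.42 = 1.469/0.42 = 3.498 rad.
In degrees: β = 3.498 × 180/π = 200°.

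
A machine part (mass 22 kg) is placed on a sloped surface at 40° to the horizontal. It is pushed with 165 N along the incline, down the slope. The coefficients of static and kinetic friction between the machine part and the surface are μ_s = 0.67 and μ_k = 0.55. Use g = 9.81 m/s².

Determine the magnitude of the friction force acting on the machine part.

f ≈ 90.9 N (up the incline)

Perpendicular to the surface, N = m g cos θ = 22·9.81·cos 40° = 165.3 N.
Parallel to the incline, ΣF = 0 gives f = m g sin θ + P = 138.7 + 165 = 303.7 N (up-slope positive).
Static friction can supply at most μ_s N = 110.8 N.
|303.7| exceeds 110.8 N, so the machine part slips down-slope; friction is kinetic, f = μ_k N = 0.55×165.3 = 90.9 N.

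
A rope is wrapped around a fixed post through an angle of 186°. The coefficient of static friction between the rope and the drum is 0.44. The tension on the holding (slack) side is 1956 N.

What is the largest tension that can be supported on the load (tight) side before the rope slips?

At impending slip the capstan equation gives T₂/T₁ = e^{μβ} with β in radians.
β = 186° × π/180 = 3.246 rad.
e^{μβ} = e^{0.44×3.246} = 4.172.
T₂ = T₁ · e^{μβ} = 1956 × 4.172 = 8160 N.

T_max ≈ 8160 N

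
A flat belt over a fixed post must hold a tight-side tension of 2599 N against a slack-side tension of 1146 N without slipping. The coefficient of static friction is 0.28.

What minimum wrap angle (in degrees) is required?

T₂/T₁ = e^{μβ} → β = ln(T₂/T₁)/μ.
β = ln(2599/1146)/0.28 = 0.8188/0.28 = 2.924 rad.
In degrees: β = 2.924 × 180/π = 168°.

β_min ≈ 168°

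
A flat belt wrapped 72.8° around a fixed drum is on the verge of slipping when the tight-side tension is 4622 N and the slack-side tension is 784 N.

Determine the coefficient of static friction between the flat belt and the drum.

T₂/T₁ = e^{μβ} → μ = ln(T₂/T₁)/β.
β = 72.8° = 1.271 rad.
μ = ln(4622/784)/1.271 = ln(5.895)/1.271 = 1.4.

μ ≈ 1.4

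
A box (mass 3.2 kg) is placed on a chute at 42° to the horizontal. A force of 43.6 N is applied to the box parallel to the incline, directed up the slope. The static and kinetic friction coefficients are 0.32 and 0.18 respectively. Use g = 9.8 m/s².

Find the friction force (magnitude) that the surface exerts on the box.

Perpendicular to the surface, N = m g cos θ = 3.2·9.8·cos 42° = 23.31 N.
For equilibrium along the incline the friction force must supply f = m g sin θ − P = 20.98 − 43.6 = -22.62 N (positive meaning up-slope).
The static-friction ceiling is μ_s N = 0.32 × 23.31 = 7.458 N.
|-22.62| exceeds 7.458 N, so the box slips up-slope; friction is kinetic, f = μ_k N = 0.18×23.31 = 4.19 N.

f ≈ 4.19 N (down the incline)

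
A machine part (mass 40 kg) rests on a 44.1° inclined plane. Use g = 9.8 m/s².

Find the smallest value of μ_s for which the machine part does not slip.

μ_s,min ≈ 0.969

At the slip threshold m g sin θ = μ_s m g cos θ, so μ_s,min = tan θ.
μ_s,min = tan 44.1° = 0.969.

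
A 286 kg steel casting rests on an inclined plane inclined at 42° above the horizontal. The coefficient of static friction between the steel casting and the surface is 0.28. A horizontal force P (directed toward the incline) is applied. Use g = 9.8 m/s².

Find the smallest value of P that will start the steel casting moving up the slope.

P ≈ 4420 N

At impending motion up the slope, friction acts down-slope at its limit: f = μ_s N.
Perpendicular to the incline: N = m g cos θ + P sin θ.
Along the incline: P cos θ = m g sin θ + μ_s N = m g sin θ + μ_s (m g cos θ + P sin θ).
Solving, P (cos θ − μ_s sin θ) = m g (sin θ + μ_s cos θ), so P = 286×9.8×(sin 42° + 0.28 cos 42°)/(cos 42° − 0.28 sin 42°) = 2800×0.8772/0.5558 = 4420 N.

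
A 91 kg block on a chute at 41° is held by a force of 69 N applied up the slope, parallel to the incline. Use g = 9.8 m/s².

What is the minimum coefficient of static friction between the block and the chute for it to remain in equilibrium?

μ_s,min ≈ 0.767

N = m g cos θ = 673.1 N.
Friction must make up the shortfall along the incline: f = m g sin θ − P = 585.1 − 69 = 516.1 N.
At the threshold f = μ_s N, so μ_s,min = 516.1/673.1 = 0.767.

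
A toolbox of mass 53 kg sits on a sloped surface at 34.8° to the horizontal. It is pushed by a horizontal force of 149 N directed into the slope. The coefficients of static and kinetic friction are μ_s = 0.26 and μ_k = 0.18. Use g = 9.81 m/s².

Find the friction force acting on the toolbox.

Resolve perpendicular to the incline: N = m g cos θ + P sin θ = 53×9.81×cos 34.8° + 149×sin 34.8° = 512 N.
Parallel to the incline: P cos θ − m g sin θ = 122.4 − 296.7 = -174.4 N; the friction needed to balance this is 174.4 N acting up the slope.
Maximum static friction: μ_s N = 0.26 × 512 = 133.1 N.
The required 174.4 N exceeds the static limit, so the toolbox slides down-slope and f = μ_k N = 0.18×512 = 92.2 N.

f ≈ 92.2 N (up the incline)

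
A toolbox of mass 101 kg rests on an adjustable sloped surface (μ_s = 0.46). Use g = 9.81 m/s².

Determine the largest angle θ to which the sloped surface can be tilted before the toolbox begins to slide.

θ_max ≈ 24.7°

At the slip threshold, m g sin θ = μ_s · m g cos θ, so tan θ = μ_s.
θ_max = arctan(0.46) = 24.7°.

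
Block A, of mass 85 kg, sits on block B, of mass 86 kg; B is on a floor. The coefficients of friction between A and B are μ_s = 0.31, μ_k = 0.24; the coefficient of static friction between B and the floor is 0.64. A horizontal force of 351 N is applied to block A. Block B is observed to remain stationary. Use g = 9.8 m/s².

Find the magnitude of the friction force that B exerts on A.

Normal force at the A–B interface: N₁ = m_A g = 833 N.
So the A–B interface can sustain at most μ_s N₁ = 258.2 N of static friction.
P = 351 N exceeds that limit, so A slips over B and the interface friction becomes kinetic: f₁ = μ_k N₁ = 0.24×833 = 200 N.
B experiences an equal 200 N forward from A (third law). B is in equilibrium, so the floor supplies f₂ = 200 N of static friction (limit μ_s(m_A+m_B)g = 1073 N, not exceeded).

f ≈ 200 N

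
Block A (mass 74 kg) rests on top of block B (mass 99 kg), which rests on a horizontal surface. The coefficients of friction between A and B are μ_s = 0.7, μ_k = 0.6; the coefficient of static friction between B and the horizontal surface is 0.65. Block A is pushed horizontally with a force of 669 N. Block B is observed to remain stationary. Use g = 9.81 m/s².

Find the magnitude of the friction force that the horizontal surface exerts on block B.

The normal force B exerts on A is simply A's weight, N₁ = 725.9 N.
Maximum static friction on A from B: μ_s N₁ = 0.7×725.9 = 508.2 N.
P = 669 N exceeds that limit, so A slips over B and the interface friction becomes kinetic: f₁ = μ_k N₁ = 0.6×725.9 = 436 N.
B experiences an equal 436 N forward from A (third law). B is in equilibrium, so the floor supplies f₂ = 436 N of static friction (limit μ_s(m_A+m_B)g = 1103 N, not exceeded).

f ≈ 436 N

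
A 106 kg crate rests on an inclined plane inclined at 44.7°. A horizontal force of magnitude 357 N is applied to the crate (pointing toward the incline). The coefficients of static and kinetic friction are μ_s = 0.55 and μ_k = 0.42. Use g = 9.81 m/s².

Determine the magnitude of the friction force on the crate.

Resolve perpendicular to the incline: N = m g cos θ + P sin θ = 106×9.81×cos 44.7° + 357×sin 44.7° = 990.2 N.
Parallel to the incline: P cos θ − m g sin θ = 253.8 − 731.4 = -477.7 N; the friction needed to balance this is 477.7 N acting up the slope.
The limit of static friction is μ_s N = 544.6 N.
Since 477.7 N is within the 544.6 N limit, the crate stays put and friction is exactly 478 N.

f ≈ 478 N (up the incline)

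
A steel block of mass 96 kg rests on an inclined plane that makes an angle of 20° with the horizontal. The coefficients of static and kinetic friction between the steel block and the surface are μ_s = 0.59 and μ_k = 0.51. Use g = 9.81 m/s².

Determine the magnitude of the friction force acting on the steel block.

f ≈ 322 N (up the incline)

Perpendicular to the surface, N = m g cos θ = 96·9.81·cos 20° = 885 N.
Along the slope the weight component is m g sin θ = 322.1 N; friction must supply exactly this, acting up-slope.
Static friction can supply at most μ_s N = 522.1 N.
Since |322.1| ≤ 522.1 N, the steel block remains in static equilibrium and friction takes exactly the required value.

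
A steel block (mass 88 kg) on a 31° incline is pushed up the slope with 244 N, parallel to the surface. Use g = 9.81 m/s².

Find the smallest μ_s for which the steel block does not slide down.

N = m g cos θ = 740 N.
Friction must make up the shortfall along the incline: f = m g sin θ − P = 444.6 − 244 = 200.6 N.
At the threshold f = μ_s N, so μ_s,min = 200.6/740 = 0.271.

μ_s,min ≈ 0.271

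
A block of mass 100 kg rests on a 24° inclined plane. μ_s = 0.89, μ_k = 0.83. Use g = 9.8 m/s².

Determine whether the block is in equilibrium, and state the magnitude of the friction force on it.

N = m g cos θ = 895 N.
Down-slope weight component: m g sin θ = 399 N.
μ_s N = 797 N.
399 ≤ 797 N, so it stays put; friction = 399 N.

f ≈ 399 N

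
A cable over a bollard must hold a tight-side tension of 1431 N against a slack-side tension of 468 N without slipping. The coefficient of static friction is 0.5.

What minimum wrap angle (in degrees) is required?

β_min ≈ 128°

T₂/T₁ = e^{μβ} → β = ln(T₂/T₁)/μ.
β = ln(1431/468)/0.5 = 1.118/0.5 = 2.235 rad.
In degrees: β = 2.235 × 180/π = 128°.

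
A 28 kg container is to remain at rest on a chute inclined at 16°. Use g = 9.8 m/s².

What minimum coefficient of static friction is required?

At the slip threshold m g sin θ = μ_s m g cos θ, so μ_s,min = tan θ.
μ_s,min = tan 16° = 0.287.

μ_s,min ≈ 0.287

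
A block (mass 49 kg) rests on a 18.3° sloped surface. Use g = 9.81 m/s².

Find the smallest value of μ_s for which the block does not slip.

At the slip threshold m g sin θ = μ_s m g cos θ, so μ_s,min = tan θ.
μ_s,min = tan 18.3° = 0.331.

μ_s,min ≈ 0.331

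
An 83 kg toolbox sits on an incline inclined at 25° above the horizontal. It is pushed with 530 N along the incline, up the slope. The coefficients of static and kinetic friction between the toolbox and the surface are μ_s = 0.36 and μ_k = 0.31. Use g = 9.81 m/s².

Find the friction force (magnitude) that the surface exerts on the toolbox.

f ≈ 186 N (down the incline)

Perpendicular to the surface, N = m g cos θ = 83·9.81·cos 25° = 737.9 N.
The friction needed for equilibrium is m g sin θ − P = 344.1 − 530 = -185.9 N, measured positive up-slope.
The static-friction ceiling is μ_s N = 0.36 × 737.9 = 265.7 N.
Since |-185.9| ≤ 265.7 N, static friction is sufficient; f equals the required value, not μ_s N.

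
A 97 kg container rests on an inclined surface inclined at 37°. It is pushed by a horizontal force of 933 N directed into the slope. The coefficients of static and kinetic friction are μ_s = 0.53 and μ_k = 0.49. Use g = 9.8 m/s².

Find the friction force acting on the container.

f ≈ 173 N (down the incline)

Resolve perpendicular to the incline: N = m g cos θ + P sin θ = 97×9.8×cos 37° + 933×sin 37° = 1321 N.
Along the incline, the net driving force (taking up-slope positive) is P cos θ − m g sin θ = 745.1 − 572.1 = 173 N, so equilibrium requires friction f = -173 N (down-slope).
Maximum static friction: μ_s N = 0.53 × 1321 = 700 N.
|f_req| = 173 ≤ 700 N → the container is in equilibrium; friction equals the required value.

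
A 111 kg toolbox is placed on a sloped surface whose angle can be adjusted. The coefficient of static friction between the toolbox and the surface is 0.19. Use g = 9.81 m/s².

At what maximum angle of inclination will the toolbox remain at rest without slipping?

θ_max ≈ 10.8°

At the slip threshold, m g sin θ = μ_s · m g cos θ, so tan θ = μ_s.
θ_max = arctan(0.19) = 10.8°.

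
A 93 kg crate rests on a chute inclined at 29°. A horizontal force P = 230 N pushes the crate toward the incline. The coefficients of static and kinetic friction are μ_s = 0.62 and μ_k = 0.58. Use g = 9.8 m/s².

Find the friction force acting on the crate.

Resolve perpendicular to the incline: N = m g cos θ + P sin θ = 93×9.8×cos 29° + 230×sin 29° = 908.6 N.
Parallel to the incline: P cos θ − m g sin θ = 201.2 − 441.9 = -240.7 N; the friction needed to balance this is 240.7 N acting up the slope.
Maximum static friction: μ_s N = 0.62 × 908.6 = 563.4 N.
|f_req| = 240.7 ≤ 563.4 N → the crate is in equilibrium; friction equals the required value.

f ≈ 241 N (up the incline)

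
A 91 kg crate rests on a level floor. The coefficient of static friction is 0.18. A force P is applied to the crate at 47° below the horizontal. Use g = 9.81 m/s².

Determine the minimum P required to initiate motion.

N = m g + P sin α (the push presses the crate into the level floor).
At impending slip, P cos α = μ_s N = μ_s (m g + P sin α).
Solving: P (cos α − μ_s sin α) = μ_s m g → P = 0.18×893/(cos 47° − 0.18 sin 47°) = 161/0.5504 = 292 N.

P ≈ 292 N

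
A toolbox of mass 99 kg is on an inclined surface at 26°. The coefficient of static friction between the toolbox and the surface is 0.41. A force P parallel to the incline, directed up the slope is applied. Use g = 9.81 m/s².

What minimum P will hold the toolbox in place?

The toolbox tends to slide down (tan θ > μ_s), so at the point of impending slip friction acts up-slope at its limit: f = μ_s N.
P is parallel to the surface, so N = m g cos θ = 873 N.
Along the incline: P + μ_s N = m g sin θ, so P = 426 − 0.41×873 = 67.9 N.

P_min ≈ 67.9 N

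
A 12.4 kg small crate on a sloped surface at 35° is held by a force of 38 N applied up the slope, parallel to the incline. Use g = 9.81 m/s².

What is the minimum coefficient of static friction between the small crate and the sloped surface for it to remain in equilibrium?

N = m g cos θ = 99.64 N.
Friction must make up the shortfall along the incline: f = m g sin θ − P = 69.77 − 38 = 31.77 N.
At the threshold f = μ_s N, so μ_s,min = 31.77/99.64 = 0.319.

μ_s,min ≈ 0.319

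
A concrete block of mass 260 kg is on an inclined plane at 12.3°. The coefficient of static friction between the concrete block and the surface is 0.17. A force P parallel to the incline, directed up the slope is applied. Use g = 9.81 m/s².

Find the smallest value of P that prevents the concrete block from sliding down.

P_min ≈ 120 N

The concrete block tends to slide down (tan θ > μ_s), so at the point of impending slip friction acts up-slope at its limit: f = μ_s N.
P is parallel to the surface, so N = m g cos θ = 2490 N.
Along the incline: P + μ_s N = m g sin θ, so P = 543 − 0.17×2490 = 120 N.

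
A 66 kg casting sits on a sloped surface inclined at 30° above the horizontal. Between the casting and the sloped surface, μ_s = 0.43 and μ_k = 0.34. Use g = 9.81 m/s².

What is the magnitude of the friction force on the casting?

f ≈ 191 N (up the incline)

The normal reaction is N = m g cos θ = 560.7 N.
For equilibrium along the incline, friction must balance the weight component: f = m g sin θ = 323.7 N up the slope.
Maximum static friction available: μ_s N = 0.43 × 560.7 = 241.1 N.
|323.7| exceeds 241.1 N, so the casting slips down-slope; friction is kinetic, f = μ_k N = 0.34×560.7 = 191 N.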